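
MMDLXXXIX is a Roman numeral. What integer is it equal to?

MMDLXXXIX: M=1000, M=1000, D=500, L=50, X=10, X=10, X=10, IX=9
1000 + 1000 + 500 + 50 + 10 + 10 + 10 + 9 = 2589

2589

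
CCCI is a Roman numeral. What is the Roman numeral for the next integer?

CCCI = 301; next is 302

CCCII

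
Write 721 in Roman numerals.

Convert 721 to Roman numerals:
  721 contains 1×500 (D)
  221 contains 2×100 (CC)
  21 contains 2×10 (XX)
  1 contains 1×1 (I)

DCCXXI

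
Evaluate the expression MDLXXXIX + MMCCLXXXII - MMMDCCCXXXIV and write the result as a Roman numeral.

MDLXXXIX = 1589, MMCCLXXXII = 2282, MMMDCCCXXXIV = 3834
1589 + 2282 = 3871
3871 - 3834 = 37

XXXVII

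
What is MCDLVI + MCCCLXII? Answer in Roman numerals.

MCDLVI = 1456
MCCCLXII = 1362
1456 + 1362 = 2818

MMDCCCXVIII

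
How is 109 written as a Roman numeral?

Convert 109 to Roman numerals:
  109 contains 1×100 (C)
  9 contains 1×9 (IX)

CIX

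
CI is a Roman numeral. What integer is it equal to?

CI: C=100, I=1
100 + 1 = 101

101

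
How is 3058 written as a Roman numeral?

Convert 3058 to Roman numerals:
  3058 contains 3×1000 (MMM)
  58 contains 1×50 (L)
  8 contains 1×5 (V)
  3 contains 3×1 (III)

MMMLVIII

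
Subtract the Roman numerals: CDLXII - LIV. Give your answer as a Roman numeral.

CDLXII = 462
LIV = 54
462 - 54 = 408

CDVIII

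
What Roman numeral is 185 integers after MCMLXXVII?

MCMLXXVII = 1977
1977 + 185 = 2162

MMCLXII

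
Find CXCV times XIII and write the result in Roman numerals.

CXCV = 195
XIII = 13
195 × 13 = 2535

MMDXXXV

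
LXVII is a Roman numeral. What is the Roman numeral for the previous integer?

LXVII = 67; previous is 66

LXVI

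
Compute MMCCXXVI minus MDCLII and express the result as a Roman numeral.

MMCCXXVI = 2226
MDCLII = 1652
2226 - 1652 = 574

DLXXIV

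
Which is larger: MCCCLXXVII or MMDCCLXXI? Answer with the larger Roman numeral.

MCCCLXXVII = 1377
MMDCCLXXI = 2771
2771 is larger

MMDCCLXXI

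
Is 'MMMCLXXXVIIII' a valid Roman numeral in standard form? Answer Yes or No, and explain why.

'MMMCLXXXVIIII': More than 3 consecutive I's

No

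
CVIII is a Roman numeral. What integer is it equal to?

CVIII: C=100, V=5, I=1, I=1, I=1
100 + 5 + 1 + 1 + 1 = 108

108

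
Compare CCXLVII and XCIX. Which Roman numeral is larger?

CCXLVII = 247
XCIX = 99
247 is larger

CCXLVII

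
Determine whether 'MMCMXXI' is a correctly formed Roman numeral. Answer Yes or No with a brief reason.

'MMCMXXI': Check the rules: uses only the symbols I, V, X, L, C, D, M; no symbol is repeated more than three times in a row; V, L and D each appear at most once; the only place a smaller symbol precedes a larger one is the allowed subtractive pair CM, the symbol right after such a pair (if any) is smaller than the pair's first symbol, and otherwise the values never increase from left to right. Value: M (1000) + M (1000) + CM (900) + X (10) + X (10) + I (1) = 2921. So it is a valid standard Roman numeral.

Yes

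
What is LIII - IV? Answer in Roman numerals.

LIII = 53
IV = 4
53 - 4 = 49

XLIX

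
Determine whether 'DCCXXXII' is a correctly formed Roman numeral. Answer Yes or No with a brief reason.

'DCCXXXII': Check the rules: uses only the symbols I, V, X, L, C, D, M; no symbol is repeated more than three times in a row; V, L and D each appear at most once; no smaller symbol precedes a larger one (values never increase from left to right). Value: D (500) + C (100) + C (100) + X (10) + X (10) + X (10) + I (1) + I (1) = 732. So it is a valid standard Roman numeral.

Yes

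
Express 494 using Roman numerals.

Convert 494 to Roman numerals:
  494 contains 1×400 (CD)
  94 contains 1×90 (XC)
  4 contains 1×4 (IV)

CDXCIV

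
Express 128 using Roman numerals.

Convert 128 to Roman numerals:
  128 contains 1×100 (C)
  28 contains 2×10 (XX)
  8 contains 1×5 (V)
  3 contains 3×1 (III)

CXXVIII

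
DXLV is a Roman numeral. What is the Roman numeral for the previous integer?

DXLV = 545; previous is 544

DXLIV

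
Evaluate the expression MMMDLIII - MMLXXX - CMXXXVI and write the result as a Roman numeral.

MMMDLIII = 3553, MMLXXX = 2080, CMXXXVI = 936
3553 - 2080 = 1473
1473 - 936 = 537

DXXXVII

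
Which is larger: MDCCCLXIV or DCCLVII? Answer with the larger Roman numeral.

MDCCCLXIV = 1864
DCCLVII = 757
1864 is larger

MDCCCLXIV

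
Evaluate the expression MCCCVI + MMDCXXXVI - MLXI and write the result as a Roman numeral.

MCCCVI = 1306, MMDCXXXVI = 2636, MLXI = 1061
1306 + 2636 = 3942
3942 - 1061 = 2881

MMDCCCLXXXI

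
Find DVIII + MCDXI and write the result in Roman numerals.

DVIII = 508
MCDXI = 1411
508 + 1411 = 1919

MCMXIX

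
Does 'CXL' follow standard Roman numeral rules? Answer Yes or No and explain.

'CXL': Check the rules: uses only the symbols I, V, X, L, C, D, M; no symbol is repeated more than three times in a row; V, L and D each appear at most once; the only place a smaller symbol precedes a larger one is the allowed subtractive pair XL, the symbol right after such a pair (if any) is smaller than the pair's first symbol, and otherwise the values never increase from left to right. Value: C (100) + XL (40) = 140. So it is a valid standard Roman numeral.

Yes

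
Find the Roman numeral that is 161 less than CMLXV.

CMLXV = 965
965 - 161 = 804

DCCCIV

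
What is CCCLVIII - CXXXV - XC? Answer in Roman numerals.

CCCLVIII = 358, CXXXV = 135, XC = 90
358 - 135 = 223
223 - 90 = 133

CXXXIII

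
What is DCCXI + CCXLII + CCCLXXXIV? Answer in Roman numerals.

DCCXI = 711, CCXLII = 242, CCCLXXXIV = 384
711 + 242 = 953
953 + 384 = 1337

MCCCXXXVII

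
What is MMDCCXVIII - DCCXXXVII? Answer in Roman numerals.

MMDCCXVIII = 2718
DCCXXXVII = 737
2718 - 737 = 1981

MCMLXXXI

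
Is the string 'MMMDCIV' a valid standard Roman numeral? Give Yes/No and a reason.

'MMMDCIV': Check the rules: uses only the symbols I, V, X, L, C, D, M; no symbol is repeated more than three times in a row; V, L and D each appear at most once; the only place a smaller symbol precedes a larger one is the allowed subtractive pair IV, the symbol right after such a pair (if any) is smaller than the pair's first symbol, and otherwise the values never increase from left to right. Value: M (1000) + M (1000) + M (1000) + D (500) + C (100) + IV (4) = 3604. So it is a valid standard Roman numeral.

Yes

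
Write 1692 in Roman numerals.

Convert 1692 to Roman numerals:
  1692 contains 1×1000 (M)
  692 contains 1×500 (D)
  192 contains 1×100 (C)
  92 contains 1×90 (XC)
  2 contains 2×1 (II)

MDCXCII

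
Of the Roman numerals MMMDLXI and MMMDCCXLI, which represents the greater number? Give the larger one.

MMMDLXI = 3561
MMMDCCXLI = 3741
3741 is larger

MMMDCCXLI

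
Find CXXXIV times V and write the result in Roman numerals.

CXXXIV = 134
V = 5
134 × 5 = 670

DCLXX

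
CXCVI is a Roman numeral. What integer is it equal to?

CXCVI: C=100, XC=90, V=5, I=1
100 + 90 + 5 + 1 = 196

196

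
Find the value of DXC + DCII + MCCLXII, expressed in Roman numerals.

DXC = 590, DCII = 602, MCCLXII = 1262
590 + 602 = 1192
1192 + 1262 = 2454

MMCDLIV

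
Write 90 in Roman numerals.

Convert 90 to Roman numerals:
  90 contains 1×90 (XC)

XC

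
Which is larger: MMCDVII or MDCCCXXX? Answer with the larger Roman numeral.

MMCDVII = 2407
MDCCCXXX = 1830
2407 is larger

MMCDVII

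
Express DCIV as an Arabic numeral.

DCIV: D=500, C=100, IV=4
500 + 100 + 4 = 604

604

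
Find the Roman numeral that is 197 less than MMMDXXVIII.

MMMDXXVIII = 3528
3528 - 197 = 3331

MMMCCCXXXI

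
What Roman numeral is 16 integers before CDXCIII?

CDXCIII = 493
493 - 16 = 477

CDLXXVII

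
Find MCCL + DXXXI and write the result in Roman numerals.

MCCL = 1250
DXXXI = 531
1250 + 531 = 1781

MDCCLXXXI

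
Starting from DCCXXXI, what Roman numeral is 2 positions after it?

DCCXXXI = 731
731 + 2 = 733

DCCXXXIII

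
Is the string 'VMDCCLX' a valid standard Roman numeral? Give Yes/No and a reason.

'VMDCCLX': Invalid subtractive combination: VM

No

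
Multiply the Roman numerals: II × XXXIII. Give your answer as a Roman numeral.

II = 2
XXXIII = 33
2 × 33 = 66

LXVI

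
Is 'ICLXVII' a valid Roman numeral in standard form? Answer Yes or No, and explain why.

'ICLXVII': Invalid subtractive combination: IC

No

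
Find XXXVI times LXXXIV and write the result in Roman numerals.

XXXVI = 36
LXXXIV = 84
36 × 84 = 3024

MMMXXIV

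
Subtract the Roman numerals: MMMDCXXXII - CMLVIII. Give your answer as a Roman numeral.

MMMDCXXXII = 3632
CMLVIII = 958
3632 - 958 = 2674

MMDCLXXIV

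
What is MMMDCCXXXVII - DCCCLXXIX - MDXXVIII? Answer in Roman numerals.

MMMDCCXXXVII = 3737, DCCCLXXIX = 879, MDXXVIII = 1528
3737 - 879 = 2858
2858 - 1528 = 1330

MCCCXXX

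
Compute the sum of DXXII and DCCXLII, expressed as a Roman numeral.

DXXII = 522
DCCXLII = 742
522 + 742 = 1264

MCCLXIV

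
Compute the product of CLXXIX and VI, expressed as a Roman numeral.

CLXXIX = 179
VI = 6
179 × 6 = 1074

MLXXIV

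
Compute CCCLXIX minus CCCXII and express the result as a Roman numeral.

CCCLXIX = 369
CCCXII = 312
369 - 312 = 57

LVII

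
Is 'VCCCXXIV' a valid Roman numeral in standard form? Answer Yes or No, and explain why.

'VCCCXXIV': V should not appear more than once

No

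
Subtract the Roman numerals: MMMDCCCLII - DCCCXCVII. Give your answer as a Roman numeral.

MMMDCCCLII = 3852
DCCCXCVII = 897
3852 - 897 = 2955

MMCMLV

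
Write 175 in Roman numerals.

Convert 175 to Roman numerals:
  175 contains 1×100 (C)
  75 contains 1×50 (L)
  25 contains 2×10 (XX)
  5 contains 1×5 (V)

CLXXV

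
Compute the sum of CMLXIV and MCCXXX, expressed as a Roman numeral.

CMLXIV = 964
MCCXXX = 1230
964 + 1230 = 2194

MMCXCIV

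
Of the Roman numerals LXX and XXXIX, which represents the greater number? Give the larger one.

LXX = 70
XXXIX = 39
70 is larger

LXX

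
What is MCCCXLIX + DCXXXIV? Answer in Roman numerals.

MCCCXLIX = 1349
DCXXXIV = 634
1349 + 634 = 1983

MCMLXXXIII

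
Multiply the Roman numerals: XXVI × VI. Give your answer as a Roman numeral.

XXVI = 26
VI = 6
26 × 6 = 156

CLVI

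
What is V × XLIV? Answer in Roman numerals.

V = 5
XLIV = 44
5 × 44 = 220

CCXX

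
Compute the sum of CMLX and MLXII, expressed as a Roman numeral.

CMLX = 960
MLXII = 1062
960 + 1062 = 2022

MMXXII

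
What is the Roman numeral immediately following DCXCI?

DCXCI = 691, so the next integer is 691 + 1 = 692

DCXCII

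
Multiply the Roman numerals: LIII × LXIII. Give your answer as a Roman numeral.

LIII = 53
LXIII = 63
53 × 63 = 3339

MMMCCCXXXIX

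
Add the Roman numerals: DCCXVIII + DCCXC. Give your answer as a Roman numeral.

DCCXVIII = 718
DCCXC = 790
718 + 790 = 1508

MDVIII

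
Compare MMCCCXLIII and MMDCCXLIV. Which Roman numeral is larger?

MMCCCXLIII = 2343
MMDCCXLIV = 2744
2744 is larger

MMDCCXLIV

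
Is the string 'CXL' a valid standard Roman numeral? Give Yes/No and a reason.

'CXL': Check the rules: uses only the symbols I, V, X, L, C, D, M; no symbol is repeated more than three times in a row; V, L and D each appear at most once; the only place a smaller symbol precedes a larger one is the allowed subtractive pair XL, the symbol right after such a pair (if any) is smaller than the pair's first symbol, and otherwise the values never increase from left to right. Value: C (100) + XL (40) = 140. So it is a valid standard Roman numeral.

Yes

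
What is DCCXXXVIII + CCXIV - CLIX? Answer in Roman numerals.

DCCXXXVIII = 738, CCXIV = 214, CLIX = 159
738 + 214 = 952
952 - 159 = 793

DCCXCIII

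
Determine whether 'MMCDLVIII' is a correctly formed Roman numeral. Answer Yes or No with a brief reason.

'MMCDLVIII': Check the rules: uses only the symbols I, V, X, L, C, D, M; no symbol is repeated more than three times in a row; V, L and D each appear at most once; the only place a smaller symbol precedes a larger one is the allowed subtractive pair CD, the symbol right after such a pair (if any) is smaller than the pair's first symbol, and otherwise the values never increase from left to right. Value: M (1000) + M (1000) + CD (400) + L (50) + V (5) + I (1) + I (1) + I (1) = 2458. So it is a valid standard Roman numeral.

Yes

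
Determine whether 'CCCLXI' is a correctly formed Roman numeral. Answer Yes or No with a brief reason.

'CCCLXI': Check the rules: uses only the symbols I, V, X, L, C, D, M; no symbol is repeated more than three times in a row; V, L and D each appear at most once; no smaller symbol precedes a larger one (values never increase from left to right). Value: C (100) + C (100) + C (100) + L (50) + X (10) + I (1) = 361. So it is a valid standard Roman numeral.

Yes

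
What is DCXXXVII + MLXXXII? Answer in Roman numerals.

DCXXXVII = 637
MLXXXII = 1082
637 + 1082 = 1719

MDCCXIX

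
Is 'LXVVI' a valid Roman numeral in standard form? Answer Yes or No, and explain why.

'LXVVI': V should not appear more than once

No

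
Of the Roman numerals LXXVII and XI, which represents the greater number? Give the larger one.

LXXVII = 77
XI = 11
77 is larger

LXXVII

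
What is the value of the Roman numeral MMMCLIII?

MMMCLIII: M=1000, M=1000, M=1000, C=100, L=50, I=1, I=1, I=1
1000 + 1000 + 1000 + 100 + 50 + 1 + 1 + 1 = 3153

3153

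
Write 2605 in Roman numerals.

Convert 2605 to Roman numerals:
  2605 contains 2×1000 (MM)
  605 contains 1×500 (D)
  105 contains 1×100 (C)
  5 contains 1×5 (V)

MMDCV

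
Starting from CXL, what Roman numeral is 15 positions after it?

CXL = 140
140 + 15 = 155

CLV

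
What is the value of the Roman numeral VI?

VI: V=5, I=1
5 + 1 = 6

6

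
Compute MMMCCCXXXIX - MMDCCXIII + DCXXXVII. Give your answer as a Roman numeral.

MMMCCCXXXIX = 3339, MMDCCXIII = 2713, DCXXXVII = 637
3339 - 2713 = 626
626 + 637 = 1263

MCCLXIII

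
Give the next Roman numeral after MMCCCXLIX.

MMCCCXLIX = 2349; next is 2350

MMCCCL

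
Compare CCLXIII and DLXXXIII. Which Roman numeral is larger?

CCLXIII = 263
DLXXXIII = 583
583 is larger

DLXXXIII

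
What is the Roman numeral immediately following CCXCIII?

CCXCIII = 293, so the next integer is 293 + 1 = 294

CCXCIV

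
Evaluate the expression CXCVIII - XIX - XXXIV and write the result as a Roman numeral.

CXCVIII = 198, XIX = 19, XXXIV = 34
198 - 19 = 179
179 - 34 = 145

CXLV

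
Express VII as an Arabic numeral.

VII: V=5, I=1, I=1
5 + 1 + 1 = 7

7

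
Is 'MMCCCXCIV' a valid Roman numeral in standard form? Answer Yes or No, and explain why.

'MMCCCXCIV': Check the rules: uses only the symbols I, V, X, L, C, D, M; no symbol is repeated more than three times in a row; V, L and D each appear at most once; the only places a smaller symbol precedes a larger one are the allowed subtractive pairs XC, IV, the symbol right after such a pair (if any) is smaller than the pair's first symbol, and otherwise the values never increase from left to right. Value: M (1000) + M (1000) + C (100) + C (100) + C (100) + XC (90) + IV (4) = 2394. So it is a valid standard Roman numeral.

Yes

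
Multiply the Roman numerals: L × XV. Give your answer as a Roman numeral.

L = 50
XV = 15
50 × 15 = 750

DCCL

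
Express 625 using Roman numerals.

Convert 625 to Roman numerals:
  625 contains 1×500 (D)
  125 contains 1×100 (C)
  25 contains 2×10 (XX)
  5 contains 1×5 (V)

DCXXV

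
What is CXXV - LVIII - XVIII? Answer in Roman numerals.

CXXV = 125, LVIII = 58, XVIII = 18
125 - 58 = 67
67 - 18 = 49

XLIX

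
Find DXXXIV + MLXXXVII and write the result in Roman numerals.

DXXXIV = 534
MLXXXVII = 1087
534 + 1087 = 1621

MDCXXI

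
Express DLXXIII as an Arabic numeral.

DLXXIII: D=500, L=50, X=10, X=10, I=1, I=1, I=1
500 + 50 + 10 + 10 + 1 + 1 + 1 = 573

573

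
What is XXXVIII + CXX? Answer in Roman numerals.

XXXVIII = 38
CXX = 120
38 + 120 = 158

CLVIII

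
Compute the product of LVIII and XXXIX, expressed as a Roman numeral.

LVIII = 58
XXXIX = 39
58 × 39 = 2262

MMCCLXII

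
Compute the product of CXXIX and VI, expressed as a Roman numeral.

CXXIX = 129
VI = 6
129 × 6 = 774

DCCLXXIV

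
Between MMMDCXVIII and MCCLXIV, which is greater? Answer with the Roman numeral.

MMMDCXVIII = 3618
MCCLXIV = 1264
3618 is larger

MMMDCXVIII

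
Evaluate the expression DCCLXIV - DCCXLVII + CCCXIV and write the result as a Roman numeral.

DCCLXIV = 764, DCCXLVII = 747, CCCXIV = 314
764 - 747 = 17
17 + 314 = 331

CCCXXXI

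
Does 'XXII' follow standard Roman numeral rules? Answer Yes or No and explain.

'XXII': Check the rules: uses only the symbols I, V, X, L, C, D, M; no symbol is repeated more than three times in a row; V, L and D each appear at most once; no smaller symbol precedes a larger one (values never increase from left to right). Value: X (10) + X (10) + I (1) + I (1) = 22. So it is a valid standard Roman numeral.

Yes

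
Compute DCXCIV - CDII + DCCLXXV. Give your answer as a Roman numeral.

DCXCIV = 694, CDII = 402, DCCLXXV = 775
694 - 402 = 292
292 + 775 = 1067

MLXVII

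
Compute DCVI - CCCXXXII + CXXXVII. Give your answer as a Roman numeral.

DCVI = 606, CCCXXXII = 332, CXXXVII = 137
606 - 332 = 274
274 + 137 = 411

CDXI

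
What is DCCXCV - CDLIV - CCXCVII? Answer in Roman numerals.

DCCXCV = 795, CDLIV = 454, CCXCVII = 297
795 - 454 = 341
341 - 297 = 44

XLIV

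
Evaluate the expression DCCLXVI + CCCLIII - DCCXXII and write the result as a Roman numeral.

DCCLXVI = 766, CCCLIII = 353, DCCXXII = 722
766 + 353 = 1119
1119 - 722 = 397

CCCXCVII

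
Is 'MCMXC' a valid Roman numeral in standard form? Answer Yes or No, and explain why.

'MCMXC': Check the rules: uses only the symbols I, V, X, L, C, D, M; no symbol is repeated more than three times in a row; V, L and D each appear at most once; the only places a smaller symbol precedes a larger one are the allowed subtractive pairs CM, XC, the symbol right after such a pair (if any) is smaller than the pair's first symbol, and otherwise the values never increase from left to right. Value: M (1000) + CM (900) + XC (90) = 1990. So it is a valid standard Roman numeral.

Yes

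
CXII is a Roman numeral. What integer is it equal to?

CXII: C=100, X=10, I=1, I=1
100 + 10 + 1 + 1 = 112

112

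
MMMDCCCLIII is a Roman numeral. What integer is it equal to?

MMMDCCCLIII: M=1000, M=1000, M=1000, D=500, C=100, C=100, C=100, L=50, I=1, I=1, I=1
1000 + 1000 + 1000 + 500 + 100 + 100 + 100 + 50 + 1 + 1 + 1 = 3853

3853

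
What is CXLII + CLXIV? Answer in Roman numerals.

CXLII = 142
CLXIV = 164
142 + 164 = 306

CCCVI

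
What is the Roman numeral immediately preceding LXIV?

LXIV = 64, so the previous integer is 64 - 1 = 63

LXIII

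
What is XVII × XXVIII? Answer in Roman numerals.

XVII = 17
XXVIII = 28
17 × 28 = 476

CDLXXVI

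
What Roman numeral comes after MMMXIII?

MMMXIII = 3013, so the next integer is 3013 + 1 = 3014

MMMXIV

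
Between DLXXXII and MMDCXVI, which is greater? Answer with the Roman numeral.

DLXXXII = 582
MMDCXVI = 2616
2616 is larger

MMDCXVI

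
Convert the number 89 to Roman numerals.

Convert 89 to Roman numerals:
  89 contains 1×50 (L)
  39 contains 3×10 (XXX)
  9 contains 1×9 (IX)

LXXXIX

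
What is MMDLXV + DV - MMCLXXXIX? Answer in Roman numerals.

MMDLXV = 2565, DV = 505, MMCLXXXIX = 2189
2565 + 505 = 3070
3070 - 2189 = 881

DCCCLXXXI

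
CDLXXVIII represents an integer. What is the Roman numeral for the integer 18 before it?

CDLXXVIII = 478
478 - 18 = 460

CDLX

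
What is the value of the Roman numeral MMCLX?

MMCLX: M=1000, M=1000, C=100, L=50, X=10
1000 + 1000 + 100 + 50 + 10 = 2160

2160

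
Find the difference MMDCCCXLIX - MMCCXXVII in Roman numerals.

MMDCCCXLIX = 2849
MMCCXXVII = 2227
2849 - 2227 = 622

DCXXII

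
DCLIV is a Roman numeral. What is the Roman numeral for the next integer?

DCLIV = 654; next is 655

DCLV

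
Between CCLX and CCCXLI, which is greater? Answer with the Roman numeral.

CCLX = 260
CCCXLI = 341
341 is larger

CCCXLI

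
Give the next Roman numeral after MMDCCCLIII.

MMDCCCLIII = 2853; next is 2854

MMDCCCLIV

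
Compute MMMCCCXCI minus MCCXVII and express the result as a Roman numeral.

MMMCCCXCI = 3391
MCCXVII = 1217
3391 - 1217 = 2174

MMCLXXIV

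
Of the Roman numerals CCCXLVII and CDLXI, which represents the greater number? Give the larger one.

CCCXLVII = 347
CDLXI = 461
461 is larger

CDLXI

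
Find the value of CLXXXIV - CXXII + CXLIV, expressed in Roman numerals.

CLXXXIV = 184, CXXII = 122, CXLIV = 144
184 - 122 = 62
62 + 144 = 206

CCVI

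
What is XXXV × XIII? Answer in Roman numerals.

XXXV = 35
XIII = 13
35 × 13 = 455

CDLV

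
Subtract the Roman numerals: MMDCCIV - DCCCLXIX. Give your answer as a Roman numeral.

MMDCCIV = 2704
DCCCLXIX = 869
2704 - 869 = 1835

MDCCCXXXV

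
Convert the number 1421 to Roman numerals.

Convert 1421 to Roman numerals:
  1421 contains 1×1000 (M)
  421 contains 1×400 (CD)
  21 contains 2×10 (XX)
  1 contains 1×1 (I)

MCDXXI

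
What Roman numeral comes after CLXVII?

CLXVII = 167, so the next integer is 167 + 1 = 168

CLXVIII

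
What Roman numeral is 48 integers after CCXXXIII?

CCXXXIII = 233
233 + 48 = 281

CCLXXXI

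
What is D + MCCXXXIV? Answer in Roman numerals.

D = 500
MCCXXXIV = 1234
500 + 1234 = 1734

MDCCXXXIV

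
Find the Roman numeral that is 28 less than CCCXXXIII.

CCCXXXIII = 333
333 - 28 = 305

CCCV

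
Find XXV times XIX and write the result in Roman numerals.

XXV = 25
XIX = 19
25 × 19 = 475

CDLXXV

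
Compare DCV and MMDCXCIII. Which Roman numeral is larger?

DCV = 605
MMDCXCIII = 2693
2693 is larger

MMDCXCIII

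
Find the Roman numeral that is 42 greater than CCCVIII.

CCCVIII = 308
308 + 42 = 350

CCCL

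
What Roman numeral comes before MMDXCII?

MMDXCII = 2592; previous is 2591

MMDXCI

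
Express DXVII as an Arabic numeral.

DXVII: D=500, X=10, V=5, I=1, I=1
500 + 10 + 5 + 1 + 1 = 517

517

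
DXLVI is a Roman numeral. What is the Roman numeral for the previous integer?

DXLVI = 546, so the previous integer is 546 - 1 = 545

DXLV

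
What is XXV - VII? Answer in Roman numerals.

XXV = 25
VII = 7
25 - 7 = 18

XVIII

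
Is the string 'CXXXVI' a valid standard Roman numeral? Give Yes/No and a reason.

'CXXXVI': Check the rules: uses only the symbols I, V, X, L, C, D, M; no symbol is repeated more than three times in a row; V, L and D each appear at most once; no smaller symbol precedes a larger one (values never increase from left to right). Value: C (100) + X (10) + X (10) + X (10) + V (5) + I (1) = 136. So it is a valid standard Roman numeral.

Yes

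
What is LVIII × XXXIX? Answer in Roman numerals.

LVIII = 58
XXXIX = 39
58 × 39 = 2262

MMCCLXII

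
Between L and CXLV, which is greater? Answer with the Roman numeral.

L = 50
CXLV = 145
145 is larger

CXLV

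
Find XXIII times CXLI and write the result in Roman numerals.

XXIII = 23
CXLI = 141
23 × 141 = 3243

MMMCCXLIII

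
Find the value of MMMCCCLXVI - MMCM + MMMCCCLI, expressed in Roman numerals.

MMMCCCLXVI = 3366, MMCM = 2900, MMMCCCLI = 3351
3366 - 2900 = 466
466 + 3351 = 3817

MMMDCCCXVII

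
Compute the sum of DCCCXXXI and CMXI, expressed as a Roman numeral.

DCCCXXXI = 831
CMXI = 911
831 + 911 = 1742

MDCCXLII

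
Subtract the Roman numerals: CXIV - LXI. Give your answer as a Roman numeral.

CXIV = 114
LXI = 61
114 - 61 = 53

LIII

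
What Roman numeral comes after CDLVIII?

CDLVIII = 458; next is 459

CDLIX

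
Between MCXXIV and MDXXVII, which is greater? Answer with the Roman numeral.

MCXXIV = 1124
MDXXVII = 1527
1527 is larger

MDXXVII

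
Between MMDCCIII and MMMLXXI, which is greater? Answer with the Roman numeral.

MMDCCIII = 2703
MMMLXXI = 3071
3071 is larger

MMMLXXI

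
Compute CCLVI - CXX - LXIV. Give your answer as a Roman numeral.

CCLVI = 256, CXX = 120, LXIV = 64
256 - 120 = 136
136 - 64 = 72

LXXII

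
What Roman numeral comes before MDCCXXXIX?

MDCCXXXIX = 1739, so the previous integer is 1739 - 1 = 1738

MDCCXXXVIII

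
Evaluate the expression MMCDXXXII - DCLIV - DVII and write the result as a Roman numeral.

MMCDXXXII = 2432, DCLIV = 654, DVII = 507
2432 - 654 = 1778
1778 - 507 = 1271

MCCLXXI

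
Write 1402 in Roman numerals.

Convert 1402 to Roman numerals:
  1402 contains 1×1000 (M)
  402 contains 1×400 (CD)
  2 contains 2×1 (II)

MCDII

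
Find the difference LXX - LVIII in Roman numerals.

LXX = 70
LVIII = 58
70 - 58 = 12

XII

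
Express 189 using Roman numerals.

Convert 189 to Roman numerals:
  189 contains 1×100 (C)
  89 contains 1×50 (L)
  39 contains 3×10 (XXX)
  9 contains 1×9 (IX)

CLXXXIX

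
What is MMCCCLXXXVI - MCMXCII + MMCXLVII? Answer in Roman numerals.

MMCCCLXXXVI = 2386, MCMXCII = 1992, MMCXLVII = 2147
2386 - 1992 = 394
394 + 2147 = 2541

MMDXLI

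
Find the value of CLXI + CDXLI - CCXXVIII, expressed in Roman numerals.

CLXI = 161, CDXLI = 441, CCXXVIII = 228
161 + 441 = 602
602 - 228 = 374

CCCLXXIV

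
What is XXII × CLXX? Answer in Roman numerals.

XXII = 22
CLXX = 170
22 × 170 = 3740

MMMDCCXL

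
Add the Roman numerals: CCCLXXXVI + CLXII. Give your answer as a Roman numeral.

CCCLXXXVI = 386
CLXII = 162
386 + 162 = 548

DXLVIII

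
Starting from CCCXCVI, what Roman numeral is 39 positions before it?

CCCXCVI = 396
396 - 39 = 357

CCCLVII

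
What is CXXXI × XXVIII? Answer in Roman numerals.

CXXXI = 131
XXVIII = 28
131 × 28 = 3668

MMMDCLXVIII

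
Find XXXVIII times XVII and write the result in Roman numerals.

XXXVIII = 38
XVII = 17
38 × 17 = 646

DCXLVI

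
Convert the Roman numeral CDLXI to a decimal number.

CDLXI: CD=400, L=50, X=10, I=1
400 + 50 + 10 + 1 = 461

461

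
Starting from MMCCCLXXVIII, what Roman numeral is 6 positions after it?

MMCCCLXXVIII = 2378
2378 + 6 = 2384

MMCCCLXXXIV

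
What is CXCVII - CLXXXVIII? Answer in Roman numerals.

CXCVII = 197
CLXXXVIII = 188
197 - 188 = 9

IX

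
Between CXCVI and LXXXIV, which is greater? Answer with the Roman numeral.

CXCVI = 196
LXXXIV = 84
196 is larger

CXCVI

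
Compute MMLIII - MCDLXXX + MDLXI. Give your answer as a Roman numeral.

MMLIII = 2053, MCDLXXX = 1480, MDLXI = 1561
2053 - 1480 = 573
573 + 1561 = 2134

MMCXXXIV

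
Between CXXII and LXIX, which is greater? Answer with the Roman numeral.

CXXII = 122
LXIX = 69
122 is larger

CXXII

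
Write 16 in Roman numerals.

Convert 16 to Roman numerals:
  16 contains 1×10 (X)
  6 contains 1×5 (V)
  1 contains 1×1 (I)

XVI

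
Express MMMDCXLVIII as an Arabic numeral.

MMMDCXLVIII: M=1000, M=1000, M=1000, D=500, C=100, XL=40, V=5, I=1, I=1, I=1
1000 + 1000 + 1000 + 500 + 100 + 40 + 5 + 1 + 1 + 1 = 3648

3648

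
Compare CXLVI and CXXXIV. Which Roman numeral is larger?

CXLVI = 146
CXXXIV = 134
146 is larger

CXLVI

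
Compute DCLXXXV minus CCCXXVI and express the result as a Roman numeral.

DCLXXXV = 685
CCCXXVI = 326
685 - 326 = 359

CCCLIX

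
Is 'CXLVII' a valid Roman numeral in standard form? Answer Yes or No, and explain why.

'CXLVII': Check the rules: uses only the symbols I, V, X, L, C, D, M; no symbol is repeated more than three times in a row; V, L and D each appear at most once; the only place a smaller symbol precedes a larger one is the allowed subtractive pair XL, the symbol right after such a pair (if any) is smaller than the pair's first symbol, and otherwise the values never increase from left to right. Value: C (100) + XL (40) + V (5) + I (1) + I (1) = 147. So it is a valid standard Roman numeral.

Yes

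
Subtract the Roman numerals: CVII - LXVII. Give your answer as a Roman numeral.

CVII = 107
LXVII = 67
107 - 67 = 40

XL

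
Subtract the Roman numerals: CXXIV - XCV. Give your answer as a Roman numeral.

CXXIV = 124
XCV = 95
124 - 95 = 29

XXIX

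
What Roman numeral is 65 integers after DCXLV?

DCXLV = 645
645 + 65 = 710

DCCX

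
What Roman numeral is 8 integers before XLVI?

XLVI = 46
46 - 8 = 38

XXXVIII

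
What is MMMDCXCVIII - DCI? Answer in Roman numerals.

MMMDCXCVIII = 3698
DCI = 601
3698 - 601 = 3097

MMMXCVII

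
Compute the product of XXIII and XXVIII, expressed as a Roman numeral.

XXIII = 23
XXVIII = 28
23 × 28 = 644

DCXLIV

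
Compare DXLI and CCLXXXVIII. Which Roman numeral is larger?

DXLI = 541
CCLXXXVIII = 288
541 is larger

DXLI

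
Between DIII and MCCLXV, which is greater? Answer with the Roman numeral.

DIII = 503
MCCLXV = 1265
1265 is larger

MCCLXV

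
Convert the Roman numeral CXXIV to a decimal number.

CXXIV: C=100, X=10, X=10, IV=4
100 + 10 + 10 + 4 = 124

124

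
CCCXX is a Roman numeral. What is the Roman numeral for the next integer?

CCCXX = 320; next is 321

CCCXXI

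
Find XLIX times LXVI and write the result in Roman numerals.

XLIX = 49
LXVI = 66
49 × 66 = 3234

MMMCCXXXIV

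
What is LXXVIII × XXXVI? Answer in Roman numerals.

LXXVIII = 78
XXXVI = 36
78 × 36 = 2808

MMDCCCVIII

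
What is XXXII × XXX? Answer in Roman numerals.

XXXII = 32
XXX = 30
32 × 30 = 960

CMLX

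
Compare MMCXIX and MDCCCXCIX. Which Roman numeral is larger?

MMCXIX = 2119
MDCCCXCIX = 1899
2119 is larger

MMCXIX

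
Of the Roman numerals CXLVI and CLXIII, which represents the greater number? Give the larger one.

CXLVI = 146
CLXIII = 163
163 is larger

CLXIII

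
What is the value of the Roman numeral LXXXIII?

LXXXIII: L=50, X=10, X=10, X=10, I=1, I=1, I=1
50 + 10 + 10 + 10 + 1 + 1 + 1 = 83

83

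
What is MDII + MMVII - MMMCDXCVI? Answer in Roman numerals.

MDII = 1502, MMVII = 2007, MMMCDXCVI = 3496
1502 + 2007 = 3509
3509 - 3496 = 13

XIII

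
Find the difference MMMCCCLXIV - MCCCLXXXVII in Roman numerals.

MMMCCCLXIV = 3364
MCCCLXXXVII = 1387
3364 - 1387 = 1977

MCMLXXVII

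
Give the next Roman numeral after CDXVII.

CDXVII = 417; next is 418

CDXVIII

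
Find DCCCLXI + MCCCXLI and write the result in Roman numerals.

DCCCLXI = 861
MCCCXLI = 1341
861 + 1341 = 2202

MMCCII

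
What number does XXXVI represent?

XXXVI: X=10, X=10, X=10, V=5, I=1
10 + 10 + 10 + 5 + 1 = 36

36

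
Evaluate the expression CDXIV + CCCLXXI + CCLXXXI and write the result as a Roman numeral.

CDXIV = 414, CCCLXXI = 371, CCLXXXI = 281
414 + 371 = 785
785 + 281 = 1066

MLXVI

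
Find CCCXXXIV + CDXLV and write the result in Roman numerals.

CCCXXXIV = 334
CDXLV = 445
334 + 445 = 779

DCCLXXIX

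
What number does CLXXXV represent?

CLXXXV: C=100, L=50, X=10, X=10, X=10, V=5
100 + 50 + 10 + 10 + 10 + 5 = 185

185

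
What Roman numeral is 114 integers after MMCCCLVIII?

MMCCCLVIII = 2358
2358 + 114 = 2472

MMCDLXXII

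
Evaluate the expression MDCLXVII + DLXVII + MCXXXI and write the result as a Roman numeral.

MDCLXVII = 1667, DLXVII = 567, MCXXXI = 1131
1667 + 567 = 2234
2234 + 1131 = 3365

MMMCCCLXV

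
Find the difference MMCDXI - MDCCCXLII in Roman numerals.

MMCDXI = 2411
MDCCCXLII = 1842
2411 - 1842 = 569

DLXIX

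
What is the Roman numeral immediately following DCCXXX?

DCCXXX = 730, so the next integer is 730 + 1 = 731

DCCXXXI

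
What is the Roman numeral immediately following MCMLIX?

MCMLIX = 1959, so the next integer is 1959 + 1 = 1960

MCMLX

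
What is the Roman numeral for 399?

Convert 399 to Roman numerals:
  399 contains 3×100 (CCC)
  99 contains 1×90 (XC)
  9 contains 1×9 (IX)

CCCXCIX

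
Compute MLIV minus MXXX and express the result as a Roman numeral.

MLIV = 1054
MXXX = 1030
1054 - 1030 = 24

XXIV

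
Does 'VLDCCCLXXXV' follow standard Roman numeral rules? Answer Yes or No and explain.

'VLDCCCLXXXV': V should not appear more than once

No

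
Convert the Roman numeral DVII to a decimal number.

DVII: D=500, V=5, I=1, I=1
500 + 5 + 1 + 1 = 507

507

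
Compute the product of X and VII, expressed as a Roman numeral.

X = 10
VII = 7
10 × 7 = 70

LXX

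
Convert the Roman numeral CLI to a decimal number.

CLI: C=100, L=50, I=1
100 + 50 + 1 = 151

151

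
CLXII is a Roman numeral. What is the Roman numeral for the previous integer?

CLXII = 162; previous is 161

CLXI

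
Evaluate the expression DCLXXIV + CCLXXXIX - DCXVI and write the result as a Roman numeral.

DCLXXIV = 674, CCLXXXIX = 289, DCXVI = 616
674 + 289 = 963
963 - 616 = 347

CCCXLVII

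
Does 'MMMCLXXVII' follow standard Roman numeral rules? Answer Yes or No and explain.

'MMMCLXXVII': Check the rules: uses only the symbols I, V, X, L, C, D, M; no symbol is repeated more than three times in a row; V, L and D each appear at most once; no smaller symbol precedes a larger one (values never increase from left to right). Value: M (1000) + M (1000) + M (1000) + C (100) + L (50) + X (10) + X (10) + V (5) + I (1) + I (1) = 3177. So it is a valid standard Roman numeral.

Yes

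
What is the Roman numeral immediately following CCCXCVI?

CCCXCVI = 396; next is 397

CCCXCVII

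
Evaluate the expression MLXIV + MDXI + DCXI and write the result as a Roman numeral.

MLXIV = 1064, MDXI = 1511, DCXI = 611
1064 + 1511 = 2575
2575 + 611 = 3186

MMMCLXXXVI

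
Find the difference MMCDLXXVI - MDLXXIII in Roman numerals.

MMCDLXXVI = 2476
MDLXXIII = 1573
2476 - 1573 = 903

CMIII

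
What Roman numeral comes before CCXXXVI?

CCXXXVI = 236; previous is 235

CCXXXV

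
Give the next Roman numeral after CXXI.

CXXI = 121, so the next integer is 121 + 1 = 122

CXXII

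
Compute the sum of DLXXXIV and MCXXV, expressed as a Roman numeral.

DLXXXIV = 584
MCXXV = 1125
584 + 1125 = 1709

MDCCIX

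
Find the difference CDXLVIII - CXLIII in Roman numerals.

CDXLVIII = 448
CXLIII = 143
448 - 143 = 305

CCCV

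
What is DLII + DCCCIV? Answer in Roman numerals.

DLII = 552
DCCCIV = 804
552 + 804 = 1356

MCCCLVI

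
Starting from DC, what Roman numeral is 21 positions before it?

DC = 600
600 - 21 = 579

DLXXIX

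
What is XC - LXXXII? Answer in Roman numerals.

XC = 90
LXXXII = 82
90 - 82 = 8

VIII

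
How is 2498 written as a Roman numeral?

Convert 2498 to Roman numerals:
  2498 contains 2×1000 (MM)
  498 contains 1×400 (CD)
  98 contains 1×90 (XC)
  8 contains 1×5 (V)
  3 contains 3×1 (III)

MMCDXCVIII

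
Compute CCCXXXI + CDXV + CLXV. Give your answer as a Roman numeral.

CCCXXXI = 331, CDXV = 415, CLXV = 165
331 + 415 = 746
746 + 165 = 911

CMXI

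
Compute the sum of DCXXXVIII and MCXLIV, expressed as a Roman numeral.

DCXXXVIII = 638
MCXLIV = 1144
638 + 1144 = 1782

MDCCLXXXII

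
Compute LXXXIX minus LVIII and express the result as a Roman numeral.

LXXXIX = 89
LVIII = 58
89 - 58 = 31

XXXI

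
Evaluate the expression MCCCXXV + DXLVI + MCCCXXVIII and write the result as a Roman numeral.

MCCCXXV = 1325, DXLVI = 546, MCCCXXVIII = 1328
1325 + 546 = 1871
1871 + 1328 = 3199

MMMCXCIX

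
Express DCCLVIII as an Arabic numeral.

DCCLVIII: D=500, C=100, C=100, L=50, V=5, I=1, I=1, I=1
500 + 100 + 100 + 50 + 5 + 1 + 1 + 1 = 758

758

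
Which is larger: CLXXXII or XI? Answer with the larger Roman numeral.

CLXXXII = 182
XI = 11
182 is larger

CLXXXII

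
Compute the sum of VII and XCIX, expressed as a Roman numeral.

VII = 7
XCIX = 99
7 + 99 = 106

CVI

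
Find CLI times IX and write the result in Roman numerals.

CLI = 151
IX = 9
151 × 9 = 1359

MCCCLIX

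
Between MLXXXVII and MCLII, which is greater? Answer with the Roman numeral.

MLXXXVII = 1087
MCLII = 1152
1152 is larger

MCLII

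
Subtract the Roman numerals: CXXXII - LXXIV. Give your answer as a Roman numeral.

CXXXII = 132
LXXIV = 74
132 - 74 = 58

LVIII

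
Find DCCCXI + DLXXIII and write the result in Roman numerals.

DCCCXI = 811
DLXXIII = 573
811 + 573 = 1384

MCCCLXXXIV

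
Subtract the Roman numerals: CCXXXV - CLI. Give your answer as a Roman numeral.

CCXXXV = 235
CLI = 151
235 - 151 = 84

LXXXIV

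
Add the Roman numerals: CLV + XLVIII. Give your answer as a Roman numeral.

CLV = 155
XLVIII = 48
155 + 48 = 203

CCIII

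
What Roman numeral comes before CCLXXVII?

CCLXXVII = 277; previous is 276

CCLXXVI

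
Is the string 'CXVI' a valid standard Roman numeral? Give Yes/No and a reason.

'CXVI': Check the rules: uses only the symbols I, V, X, L, C, D, M; no symbol is repeated more than three times in a row; V, L and D each appear at most once; no smaller symbol precedes a larger one (values never increase from left to right). Value: C (100) + X (10) + V (5) + I (1) = 116. So it is a valid standard Roman numeral.

Yes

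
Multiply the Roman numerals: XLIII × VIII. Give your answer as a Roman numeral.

XLIII = 43
VIII = 8
43 × 8 = 344

CCCXLIV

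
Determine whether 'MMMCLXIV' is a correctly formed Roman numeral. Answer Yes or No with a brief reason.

'MMMCLXIV': Check the rules: uses only the symbols I, V, X, L, C, D, M; no symbol is repeated more than three times in a row; V, L and D each appear at most once; the only place a smaller symbol precedes a larger one is the allowed subtractive pair IV, the symbol right after such a pair (if any) is smaller than the pair's first symbol, and otherwise the values never increase from left to right. Value: M (1000) + M (1000) + M (1000) + C (100) + L (50) + X (10) + IV (4) = 3164. So it is a valid standard Roman numeral.

Yes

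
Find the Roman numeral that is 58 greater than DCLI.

DCLI = 651
651 + 58 = 709

DCCIX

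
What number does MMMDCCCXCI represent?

MMMDCCCXCI: M=1000, M=1000, M=1000, D=500, C=100, C=100, C=100, XC=90, I=1
1000 + 1000 + 1000 + 500 + 100 + 100 + 100 + 90 + 1 = 3891

3891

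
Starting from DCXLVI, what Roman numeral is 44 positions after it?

DCXLVI = 646
646 + 44 = 690

DCXC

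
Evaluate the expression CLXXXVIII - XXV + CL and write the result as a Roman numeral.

CLXXXVIII = 188, XXV = 25, CL = 150
188 - 25 = 163
163 + 150 = 313

CCCXIII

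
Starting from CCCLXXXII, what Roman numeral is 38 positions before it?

CCCLXXXII = 382
382 - 38 = 344

CCCXLIV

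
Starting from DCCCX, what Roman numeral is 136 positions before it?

DCCCX = 810
810 - 136 = 674

DCLXXIV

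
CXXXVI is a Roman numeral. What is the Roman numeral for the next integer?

CXXXVI = 136, so the next integer is 136 + 1 = 137

CXXXVII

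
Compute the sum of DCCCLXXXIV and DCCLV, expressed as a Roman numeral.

DCCCLXXXIV = 884
DCCLV = 755
884 + 755 = 1639

MDCXXXIX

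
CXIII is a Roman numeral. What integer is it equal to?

CXIII: C=100, X=10, I=1, I=1, I=1
100 + 10 + 1 + 1 + 1 = 113

113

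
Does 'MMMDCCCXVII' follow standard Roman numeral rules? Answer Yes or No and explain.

'MMMDCCCXVII': Check the rules: uses only the symbols I, V, X, L, C, D, M; no symbol is repeated more than three times in a row; V, L and D each appear at most once; no smaller symbol precedes a larger one (values never increase from left to right). Value: M (1000) + M (1000) + M (1000) + D (500) + C (100) + C (100) + C (100) + X (10) + V (5) + I (1) + I (1) = 3817. So it is a valid standard Roman numeral.

Yes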